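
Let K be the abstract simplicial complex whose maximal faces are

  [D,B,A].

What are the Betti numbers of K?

b_0 = 1, b_1 = 0, b_2 = 0.

Take the total order A < B < D on the vertex set. Then K (dimension 2) consists of the simplices:

  0-simplices (3): A, B, D
  1-simplices (3): AB, AD, BD
  2-simplices (1): ABD

Hence C_0 ≅ Z^3, C_1 ≅ Z^3, C_2 ≅ Z^1.

∂_1: C_1 → C_0 is given by ∂[p,q] = [q] − [p]. For instance
  ∂BD = D − B.
This gives a 3×3 integer matrix of rank 2; reducing to Smith normal form yields diagonal entries (1,1).

Boundary ∂_2: C_2 → C_1 maps a triangle to the signed sum of its edges. For instance
  ∂ABD = BD − AD + AB.
The 3×1 boundary matrix has rank 1 and Smith normal form diag(1).

From H_k ≅ ker(∂_k) / im(∂_{k+1}) we obtain:

  H_0: rank C_0 − rank ∂_1 = 3 − 2 = 1, and the invariant factors of ∂_1 are all 1, so H_0 = Z.
  H_1: rank ker ∂_1 − rank ∂_2 = (3 − 2) − 1 = 0, and the invariant factors of ∂_2 are all 1, so H_1 = 0.
  H_2: rank ker ∂_2 − rank ∂_3 = (1 − 1) − 0 = 0, and there is no ∂_3, so H_2 = 0.

(K is a triangulation of the 2-simplex.)

Hence the Betti numbers are b_0 = 1, b_1 = 0, b_2 = 0.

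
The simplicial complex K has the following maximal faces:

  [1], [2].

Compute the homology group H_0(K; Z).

H_0 = Z^2.

Order the vertices as 1 < 2. Listing each simplex with vertices in this order, K has dimension 0 with simplices:

  0-simplices (2): [1], [2]

giving chain groups C_0 ≅ Z^2.

Now H_k = ker ∂_k / im ∂_{k+1}, so:

  H_0: rank C_0 − rank ∂_1 = 2 − 0 = 2, and there is no ∂_1, so H_0 = Z^2.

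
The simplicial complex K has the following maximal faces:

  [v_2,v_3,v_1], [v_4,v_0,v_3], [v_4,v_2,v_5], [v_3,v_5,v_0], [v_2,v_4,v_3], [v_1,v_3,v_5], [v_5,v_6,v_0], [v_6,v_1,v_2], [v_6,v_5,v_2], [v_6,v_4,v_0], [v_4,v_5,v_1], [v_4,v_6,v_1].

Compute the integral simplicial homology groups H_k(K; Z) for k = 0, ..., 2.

H_0 = Z,  H_1 = Z/2Z,  H_2 = 0.

Fix the vertex order v_0 < v_1 < v_2 < v_3 < v_4 < v_5 < v_6 and write every simplex with vertices in increasing order. Then dim K = 2 and the simplices of K are:

  0-simplices (7): [v_0], [v_1], [v_2], [v_3], [v_4], [v_5], [v_6]
  1-simplices (18): (18 of them)
  2-simplices (12): (12 of them)

giving chain groups C_0 ≅ Z^7, C_1 ≅ Z^18, C_2 ≅ Z^12.

∂_1: C_1 → C_0 sends each edge [p,q] (with p < q) to q − p.
As a 7×18 matrix over Z this has rank 6, with invariant factors (1,1,1,1,1,1).

Boundary ∂_2: C_2 → C_1 acts by ∂[p,q,r] = [q,r] − [p,r] + [p,q]. For instance
  ∂[v_0,v_3,v_5] = [v_3,v_5] − [v_0,v_5] + [v_0,v_3],
  ∂[v_2,v_3,v_4] = [v_3,v_4] − [v_2,v_4] + [v_2,v_3].
The 18×12 boundary matrix has rank 12 and Smith normal form diag(1,1,1,1,1,1,1,1,1,1,1,2).

From H_k ≅ ker(∂_k) / im(∂_{k+1}) we obtain:

  H_0: rank C_0 − rank ∂_1 = 7 − 6 = 1, and the invariant factors of ∂_1 are all 1, so H_0 ≅ Z.
  H_1: rank ker ∂_1 − rank ∂_2 = (18 − 6) − 12 = 0, and ∂_2 has invariant factor 2 > 1, so H_1 ≅ Z/2Z.
  H_2: rank ker ∂_2 − rank ∂_3 = (12 − 12) − 0 = 0, and there is no ∂_3, so H_2 ≅ 0.

As a check, the Euler characteristic is 7 − 18 + 12 = 1, which agrees with 1 − 0 + 0 = 1.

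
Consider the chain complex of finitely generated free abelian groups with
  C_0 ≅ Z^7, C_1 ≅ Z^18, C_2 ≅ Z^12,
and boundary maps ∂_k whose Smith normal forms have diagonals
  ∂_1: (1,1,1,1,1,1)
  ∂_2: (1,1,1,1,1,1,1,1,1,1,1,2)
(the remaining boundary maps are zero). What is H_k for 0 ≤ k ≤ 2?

H_0: b_0 = 7 − 0 − 6 = 1; torsion from ∂_1 factors > 1: none. So H_0 = Z.
H_1: b_1 = 18 − 6 − 12 = 0; torsion from ∂_2 factors > 1: [2]. So H_1 = Z/2Z.
H_2: b_2 = 12 − 12 − 0 = 0; torsion from ∂_3 factors > 1: none. So H_2 = 0.

H_0 = Z,  H_1 = Z/2Z,  H_2 = 0.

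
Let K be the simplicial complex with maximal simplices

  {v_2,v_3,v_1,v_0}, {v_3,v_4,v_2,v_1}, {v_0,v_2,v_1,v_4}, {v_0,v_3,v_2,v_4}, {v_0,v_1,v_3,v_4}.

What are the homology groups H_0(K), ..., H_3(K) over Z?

H_0 = Z,  H_1 = 0,  H_2 = 0,  H_3 = Z.

We work with the vertex ordering v_0 < v_1 < v_2 < v_3 < v_4. The simplices of K, each written with vertices in increasing order, are:

  0-simplices (5): [v_0], [v_1], [v_2], [v_3], [v_4]
  1-simplices (10): [v_0,v_1], [v_0,v_2], [v_0,v_3], [v_0,v_4], [v_1,v_2], [v_1,v_3], [v_1,v_4], [v_2,v_3], [v_2,v_4], [v_3,v_4]
  2-simplices (10): [v_0,v_1,v_2], [v_0,v_1,v_3], [v_0,v_1,v_4], [v_0,v_2,v_3], [v_0,v_2,v_4], [v_0,v_3,v_4], [v_1,v_2,v_3], [v_1,v_2,v_4], [v_1,v_3,v_4], [v_2,v_3,v_4]
  3-simplices (5): [v_0,v_1,v_2,v_3], [v_0,v_1,v_2,v_4], [v_0,v_1,v_3,v_4], [v_0,v_2,v_3,v_4], [v_1,v_2,v_3,v_4]

so the chain groups are C_0 ≅ Z^5, C_1 ≅ Z^10, C_2 ≅ Z^10, C_3 ≅ Z^5.

∂_1: C_1 → C_0 sends each edge [p,q] (with p < q) to q − p. For instance
  ∂[v_3,v_4] = [v_4] − [v_3].
As a 5×10 matrix over Z this has rank 4, with invariant factors (1,1,1,1).

Boundary ∂_2: C_2 → C_1 sends each 2-simplex [p,q,r] to [q,r] − [p,r] + [p,q]. For instance
  ∂[v_0,v_1,v_2] = [v_1,v_2] − [v_0,v_2] + [v_0,v_1],
  ∂[v_2,v_3,v_4] = [v_3,v_4] − [v_2,v_4] + [v_2,v_3].
As a 10×10 matrix over Z this has rank 6, with invariant factors (1,1,1,1,1,1).

The boundary map ∂_3: C_3 → C_2 sends each 3-simplex σ to the alternating sum Σ_i (−1)^i (σ with its i-th vertex removed). For instance
  ∂[v_0,v_1,v_2,v_4] = [v_1,v_2,v_4] − [v_0,v_2,v_4] + [v_0,v_1,v_4] − [v_0,v_1,v_2],
  ∂[v_1,v_2,v_3,v_4] = [v_2,v_3,v_4] − [v_1,v_3,v_4] + [v_1,v_2,v_4] − [v_1,v_2,v_3].
This gives a 10×5 integer matrix of rank 4; reducing to Smith normal form yields diagonal entries (1,1,1,1).

Now H_k = ker ∂_k / im ∂_{k+1}, so:

  H_0: rank C_0 − rank ∂_1 = 5 − 4 = 1, and the invariant factors of ∂_1 are all 1, so H_0 ≅ Z.
  H_1: rank ker ∂_1 − rank ∂_2 = (10 − 4) − 6 = 0, and the invariant factors of ∂_2 are all 1, so H_1 ≅ 0.
  H_2: rank ker ∂_2 − rank ∂_3 = (10 − 6) − 4 = 0, and the invariant factors of ∂_3 are all 1, so H_2 ≅ 0.
  H_3: rank ker ∂_3 − rank ∂_4 = (5 − 4) − 0 = 1, and there is no ∂_4, so H_3 ≅ Z.

(K is a triangulation of the 3-sphere S^3.)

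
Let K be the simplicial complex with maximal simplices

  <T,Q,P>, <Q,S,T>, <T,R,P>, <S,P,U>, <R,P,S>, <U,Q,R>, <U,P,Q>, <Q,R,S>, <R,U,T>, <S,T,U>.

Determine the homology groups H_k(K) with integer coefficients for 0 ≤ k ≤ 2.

H_0 ≅ Z,  H_1 ≅ Z/2Z,  H_2 = 0.

K has 6 vertices, 15 edges, 10 triangles.
rank ∂_0 = 0, rank ∂_1 = 5 ⇒ b_0 = 6 − 0 − 5 = 1; all invariant factors of ∂_1 are 1 so no torsion. So H_0 = Z.
rank ∂_1 = 5, rank ∂_2 = 10 ⇒ b_1 = 15 − 5 − 10 = 0; ∂_2 has invariant factor(s) [2] giving torsion. So H_1 = Z/2Z.
rank ∂_2 = 10, rank ∂_3 = 0 ⇒ b_2 = 10 − 10 − 0 = 0. So H_2 = 0.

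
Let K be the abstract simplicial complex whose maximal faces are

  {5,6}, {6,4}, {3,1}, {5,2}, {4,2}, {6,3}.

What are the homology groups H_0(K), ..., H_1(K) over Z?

K has 6 vertices, 6 edges.
rank ∂_0 = 0, rank ∂_1 = 5 ⇒ b_0 = 6 − 0 − 5 = 1; all invariant factors of ∂_1 are 1 so no torsion. So H_0 = Z.
rank ∂_1 = 5, rank ∂_2 = 0 ⇒ b_1 = 6 − 5 − 0 = 1. So H_1 = Z.

H_0 ≅ Z,  H_1 ≅ Z.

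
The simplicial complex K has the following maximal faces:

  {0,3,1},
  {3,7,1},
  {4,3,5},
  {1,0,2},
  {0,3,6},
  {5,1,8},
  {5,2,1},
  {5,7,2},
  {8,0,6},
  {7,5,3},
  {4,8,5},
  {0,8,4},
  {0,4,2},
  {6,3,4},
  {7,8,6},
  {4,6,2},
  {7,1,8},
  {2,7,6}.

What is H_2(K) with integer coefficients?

Fix the vertex order 0 < 1 < 2 < 3 < 4 < 5 < 6 < 7 < 8 and write every simplex with vertices in increasing order. Then dim K = 2 and the simplices of K are:

  0-simplices (9): [0], [1], [2], [3], [4], [5], [6], [7], [8]
  1-simplices (27): (27 of them)
  2-simplices (18): [0,1,2], [0,1,3], [0,2,4], [0,3,6], [0,4,8], [0,6,8], [1,2,5], [1,3,7], [1,5,8], [1,7,8], [2,4,6], [2,5,7], [2,6,7], [3,4,5], [3,4,6], [3,5,7], [4,5,8], [6,7,8]

giving chain groups C_0 ≅ Z^9, C_1 ≅ Z^27, C_2 ≅ Z^18.

The boundary map ∂_1: C_1 → C_0 maps an edge to its endpoints' difference, ∂[p,q] = q − p. For instance
  ∂[0,1] = [1] − [0].
As a 9×27 matrix over Z this has rank 8, with invariant factors (1,1,1,1,1,1,1,1).

∂_2: C_2 → C_1 sends each 2-simplex [p,q,r] to [q,r] − [p,r] + [p,q]. For instance
  ∂[2,6,7] = [6,7] − [2,7] + [2,6],
  ∂[4,5,8] = [5,8] − [4,8] + [4,5].
As a 27×18 matrix over Z this has rank 18, with invariant factors (1,1,1,1,1,1,1,1,1,1,1,1,1,1,1,1,1,2).

Reading off H_k = ker ∂_k / im ∂_{k+1}:

  H_2: rank ker ∂_2 − rank ∂_3 = (18 − 18) − 0 = 0, and there is no ∂_3, so H_2 = 0.

H_2 = 0.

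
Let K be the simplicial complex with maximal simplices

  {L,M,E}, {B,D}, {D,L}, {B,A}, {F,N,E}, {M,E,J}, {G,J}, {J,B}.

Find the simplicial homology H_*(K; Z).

H_0 = Z,  H_1 = Z,  H_2 = 0.

K has 10 vertices, 13 edges, 3 triangles.
rank ∂_0 = 0, rank ∂_1 = 9 ⇒ b_0 = 10 − 0 − 9 = 1; all invariant factors of ∂_1 are 1 so no torsion. So H_0 = Z.
rank ∂_1 = 9, rank ∂_2 = 3 ⇒ b_1 = 13 − 9 − 3 = 1; all invariant factors of ∂_2 are 1 so no torsion. So H_1 = Z.
rank ∂_2 = 3, rank ∂_3 = 0 ⇒ b_2 = 3 − 3 − 0 = 0. So H_2 = 0.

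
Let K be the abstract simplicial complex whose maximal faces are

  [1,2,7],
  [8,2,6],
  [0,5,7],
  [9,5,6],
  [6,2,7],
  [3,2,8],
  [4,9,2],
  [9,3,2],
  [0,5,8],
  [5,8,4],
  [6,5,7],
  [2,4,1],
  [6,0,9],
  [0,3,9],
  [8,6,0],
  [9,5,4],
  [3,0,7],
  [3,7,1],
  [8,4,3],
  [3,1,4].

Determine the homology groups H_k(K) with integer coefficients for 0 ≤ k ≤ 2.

Order the vertices as 0 < 1 < 2 < 3 < 4 < 5 < 6 < 7 < 8 < 9. Listing each simplex with vertices in this order, K has dimension 2 with simplices:

  0-simplices (10): [0], [1], [2], [3], [4], [5], [6], [7], [8], [9]
  1-simplices (30): (30 of them)
  2-simplices (20): (20 of them)

so the chain groups are C_0 ≅ Z^10, C_1 ≅ Z^30, C_2 ≅ Z^20.

The boundary map ∂_1: C_1 → C_0 maps an edge to its endpoints' difference, ∂[p,q] = q − p.
This gives a 10×30 integer matrix of rank 9; reducing to Smith normal form yields diagonal entries (1,1,1,1,1,1,1,1,1).

The boundary map ∂_2: C_2 → C_1 sends each 2-simplex [p,q,r] to [q,r] − [p,r] + [p,q]. For instance
  ∂[5,6,7] = [6,7] − [5,7] + [5,6],
  ∂[3,4,8] = [4,8] − [3,8] + [3,4].
The 30×20 boundary matrix has rank 20 and Smith normal form diag(1,1,1,1,1,1,1,1,1,1,1,1,1,1,1,1,1,1,1,2).

Now H_k = ker ∂_k / im ∂_{k+1}, so:

  H_0: rank C_0 − rank ∂_1 = 10 − 9 = 1, and the invariant factors of ∂_1 are all 1, so H_0 = Z.
  H_1: rank ker ∂_1 − rank ∂_2 = (30 − 9) − 20 = 1, and ∂_2 has invariant factor 2 > 1, so H_1 = Z ⊕ Z/2.
  H_2: rank ker ∂_2 − rank ∂_3 = (20 − 20) − 0 = 0, and there is no ∂_3, so H_2 = 0.

As a check, the Euler characteristic is 10 − 30 + 20 = 0, which agrees with 1 − 1 + 0 = 0.

H_0 ≅ Z,  H_1 ≅ Z ⊕ Z/2,  H_2 = 0.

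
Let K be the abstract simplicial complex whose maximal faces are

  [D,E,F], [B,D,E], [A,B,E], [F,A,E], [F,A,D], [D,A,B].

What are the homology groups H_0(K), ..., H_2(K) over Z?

Fix the vertex order A < B < D < E < F and write every simplex with vertices in increasing order. Then dim K = 2 and the simplices of K are:

  0-simplices (5): A, B, D, E, F
  1-simplices (9): AB, AD, AE, AF, BD, BE, DE, DF, EF
  2-simplices (6): ABD, ABE, ADF, AEF, BDE, DEF

so the chain groups are C_0 ≅ Z^5, C_1 ≅ Z^9, C_2 ≅ Z^6.

Boundary ∂_1: C_1 → C_0 maps an edge to its endpoints' difference, ∂[p,q] = q − p.
This gives a 5×9 integer matrix of rank 4; reducing to Smith normal form yields diagonal entries (1,1,1,1).

∂_2: C_2 → C_1 maps a triangle to the signed sum of its edges. For instance
  ∂BDE = DE − BE + BD,
  ∂AEF = EF − AF + AE.
The resulting 9×6 matrix has rank 5, and its Smith normal form has invariant factors (1,1,1,1,1).

Computing H_k = (kernel of ∂_k) / (image of ∂_{k+1}):

  H_0: rank C_0 − rank ∂_1 = 5 − 4 = 1, and the invariant factors of ∂_1 are all 1, so H_0 ≅ Z.
  H_1: rank ker ∂_1 − rank ∂_2 = (9 − 4) − 5 = 0, and the invariant factors of ∂_2 are all 1, so H_1 ≅ 0.
  H_2: rank ker ∂_2 − rank ∂_3 = (6 − 5) − 0 = 1, and there is no ∂_3, so H_2 ≅ Z.

As a check, the Euler characteristic is 5 − 9 + 6 = 2, which agrees with 1 − 0 + 1 = 2.
(K is a triangulation of the 2-sphere S^2.)

H_0 ≅ Z,  H_1 = 0,  H_2 ≅ Z.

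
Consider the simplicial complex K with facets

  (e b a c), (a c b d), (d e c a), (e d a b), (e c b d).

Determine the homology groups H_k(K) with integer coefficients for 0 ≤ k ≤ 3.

H_0 ≅ Z,  H_1 = 0,  H_2 = 0,  H_3 ≅ Z.

Fix the vertex order a < b < c < d < e and write every simplex with vertices in increasing order. Then dim K = 3 and the simplices of K are:

  0-simplices (5): a, b, c, d, e
  1-simplices (10): ab, ac, ad, ae, bc, bd, be, cd, ce, de
  2-simplices (10): abc, abd, abe, acd, ace, ade, bcd, bce, bde, cde
  3-simplices (5): abcd, abce, abde, acde, bcde

giving chain groups C_0 ≅ Z^5, C_1 ≅ Z^10, C_2 ≅ Z^10, C_3 ≅ Z^5.

∂_1: C_1 → C_0 maps an edge to its endpoints' difference, ∂[p,q] = q − p.
The resulting 5×10 matrix has rank 4, and its Smith normal form has invariant factors (1,1,1,1).

Boundary ∂_2: C_2 → C_1 acts by ∂[p,q,r] = [q,r] − [p,r] + [p,q]. For instance
  ∂abe = be − ae + ab,
  ∂abd = bd − ad + ab.
The resulting 10×10 matrix has rank 6, and its Smith normal form has invariant factors (1,1,1,1,1,1).

∂_3: C_3 → C_2 sends each 3-simplex σ to the alternating sum Σ_i (−1)^i (σ with its i-th vertex removed). For instance
  ∂abcd = bcd − acd + abd − abc,
  ∂acde = cde − ade + ace − acd.
This gives a 10×5 integer matrix of rank 4; reducing to Smith normal form yields diagonal entries (1,1,1,1).

Computing H_k = (kernel of ∂_k) / (image of ∂_{k+1}):

  H_0: rank C_0 − rank ∂_1 = 5 − 4 = 1, and the invariant factors of ∂_1 are all 1, so H_0 = Z.
  H_1: rank ker ∂_1 − rank ∂_2 = (10 − 4) − 6 = 0, and the invariant factors of ∂_2 are all 1, so H_1 = 0.
  H_2: rank ker ∂_2 − rank ∂_3 = (10 − 6) − 4 = 0, and the invariant factors of ∂_3 are all 1, so H_2 = 0.
  H_3: rank ker ∂_3 − rank ∂_4 = (5 − 4) − 0 = 1, and there is no ∂_4, so H_3 = Z.

As a check, the Euler characteristic is 5 − 10 + 10 − 5 = 0, which agrees with 1 − 0 + 0 − 1 = 0.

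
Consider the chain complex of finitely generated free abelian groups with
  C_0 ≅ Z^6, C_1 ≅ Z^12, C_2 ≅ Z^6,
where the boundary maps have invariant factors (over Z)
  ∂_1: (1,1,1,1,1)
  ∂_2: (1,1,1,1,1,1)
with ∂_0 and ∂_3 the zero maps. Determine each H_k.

H_0 = Z,  H_1 = Z,  H_2 = 0.

H_0: b_0 = 6 − 0 − 5 = 1; torsion from ∂_1 factors > 1: none. So H_0 = Z.
H_1: b_1 = 12 − 5 − 6 = 1; torsion from ∂_2 factors > 1: none. So H_1 = Z.
H_2: b_2 = 6 − 6 − 0 = 0; torsion from ∂_3 factors > 1: none. So H_2 = 0.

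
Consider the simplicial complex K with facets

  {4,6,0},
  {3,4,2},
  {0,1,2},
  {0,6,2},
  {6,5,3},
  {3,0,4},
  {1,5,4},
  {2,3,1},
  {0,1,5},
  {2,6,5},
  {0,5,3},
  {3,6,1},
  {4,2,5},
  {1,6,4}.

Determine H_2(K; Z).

Take the total order 0 < 1 < 2 < 3 < 4 < 5 < 6 on the vertex set. Then K (dimension 2) consists of the simplices:

  0-simplices (7): [0], [1], [2], [3], [4], [5], [6]
  1-simplices (21): [0,1], [0,2], [0,3], [0,4], [0,5], [0,6], [1,2], [1,3], [1,4], [1,5], [1,6], [2,3], [2,4], [2,5], [2,6], [3,4], [3,5], [3,6], [4,5], [4,6], [5,6]
  2-simplices (14): [0,1,2], [0,1,5], [0,2,6], [0,3,4], [0,3,5], [0,4,6], [1,2,3], [1,3,6], [1,4,5], [1,4,6], [2,3,4], [2,4,5], [2,5,6], [3,5,6]

giving chain groups C_0 ≅ Z^7, C_1 ≅ Z^21, C_2 ≅ Z^14.

∂_1: C_1 → C_0 maps an edge to its endpoints' difference, ∂[p,q] = q − p. For instance
  ∂[1,2] = [2] − [1].
The resulting 7×21 matrix has rank 6, and its Smith normal form has invariant factors (1,1,1,1,1,1).

The boundary map ∂_2: C_2 → C_1 acts by ∂[p,q,r] = [q,r] − [p,r] + [p,q]. For instance
  ∂[1,4,6] = [4,6] − [1,6] + [1,4],
  ∂[0,3,5] = [3,5] − [0,5] + [0,3].
As a 21×14 matrix over Z this has rank 13, with invariant factors (1,1,1,1,1,1,1,1,1,1,1,1,1).

Reading off H_k = ker ∂_k / im ∂_{k+1}:

  H_2: rank ker ∂_2 − rank ∂_3 = (14 − 13) − 0 = 1, and there is no ∂_3, so H_2 = Z.

H_2 ≅ Z.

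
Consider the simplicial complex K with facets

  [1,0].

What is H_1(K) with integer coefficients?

H_1 ≅ 0.

Order the vertices as 0 < 1. Listing each simplex with vertices in this order, K has dimension 1 with simplices:

  0-simplices (2): [0], [1]
  1-simplices (1): [0,1]

giving chain groups C_0 ≅ Z^2, C_1 ≅ Z^1.

The boundary map ∂_1: C_1 → C_0 is given by ∂[p,q] = [q] − [p]. For instance
  ∂[0,1] = [1] − [0].
The resulting 2×1 matrix has rank 1, and its Smith normal form has invariant factors (1).

From H_k ≅ ker(∂_k) / im(∂_{k+1}) we obtain:

  H_1: rank ker ∂_1 − rank ∂_2 = (1 − 1) − 0 = 0, and there is no ∂_2, so H_1 = 0.

(K is a triangulation of the 1-simplex.)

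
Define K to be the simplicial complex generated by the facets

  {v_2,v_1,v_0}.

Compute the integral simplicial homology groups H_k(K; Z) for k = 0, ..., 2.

H_0 = Z,  H_1 = 0,  H_2 = 0.

We work with the vertex ordering v_0 < v_1 < v_2. The simplices of K, each written with vertices in increasing order, are:

  0-simplices (3): [v_0], [v_1], [v_2]
  1-simplices (3): [v_0,v_1], [v_0,v_2], [v_1,v_2]
  2-simplices (1): [v_0,v_1,v_2]

Hence C_0 ≅ Z^3, C_1 ≅ Z^3, C_2 ≅ Z^1.

The boundary map ∂_1: C_1 → C_0 maps an edge to its endpoints' difference, ∂[p,q] = q − p.
As a 3×3 matrix over Z this has rank 2, with invariant factors (1,1).

Boundary ∂_2: C_2 → C_1 acts by ∂[p,q,r] = [q,r] − [p,r] + [p,q]. For instance
  ∂[v_0,v_1,v_2] = [v_1,v_2] − [v_0,v_2] + [v_0,v_1].
This gives a 3×1 integer matrix of rank 1; reducing to Smith normal form yields diagonal entries (1).

From H_k ≅ ker(∂_k) / im(∂_{k+1}) we obtain:

  H_0: rank C_0 − rank ∂_1 = 3 − 2 = 1, and the invariant factors of ∂_1 are all 1, so H_0 = Z.
  H_1: rank ker ∂_1 − rank ∂_2 = (3 − 2) − 1 = 0, and the invariant factors of ∂_2 are all 1, so H_1 = 0.
  H_2: rank ker ∂_2 − rank ∂_3 = (1 − 1) − 0 = 0, and there is no ∂_3, so H_2 = 0.

(K is a triangulation of the 2-simplex.)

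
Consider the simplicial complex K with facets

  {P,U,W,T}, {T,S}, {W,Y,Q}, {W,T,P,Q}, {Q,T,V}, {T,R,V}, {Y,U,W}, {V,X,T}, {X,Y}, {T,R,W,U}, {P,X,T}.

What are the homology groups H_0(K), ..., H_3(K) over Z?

Take the total order P < Q < R < S < T < U < V < W < X < Y on the vertex set. Then K (dimension 3) consists of the simplices:

  0-simplices (10): P, Q, R, S, T, U, V, W, X, Y
  1-simplices (23): PQ, PT, PU, PW, PX, QT, QV, QW, QY, RT, RU, RV, RW, ST, TU, TV, TW, TX, UW, UY, VX, WY, XY
  2-simplices (16): PQT, PQW, PTU, PTW, PTX, PUW, QTV, QTW, QWY, RTU, RTV, RTW, RUW, TUW, TVX, UWY
  3-simplices (3): PQTW, PTUW, RTUW

giving chain groups C_0 ≅ Z^10, C_1 ≅ Z^23, C_2 ≅ Z^16, C_3 ≅ Z^3.

The boundary map ∂_1: C_1 → C_0 maps an edge to its endpoints' difference, ∂[p,q] = q − p. For instance
  ∂TV = V − T.
This gives a 10×23 integer matrix of rank 9; reducing to Smith normal form yields diagonal entries (1,1,1,1,1,1,1,1,1).

Boundary ∂_2: C_2 → C_1 maps a triangle to the signed sum of its edges. For instance
  ∂UWY = WY − UY + UW,
  ∂TVX = VX − TX + TV.
This gives a 23×16 integer matrix of rank 13; reducing to Smith normal form yields diagonal entries (1,1,1,1,1,1,1,1,1,1,1,1,1).

The boundary map ∂_3: C_3 → C_2 sends each 3-simplex σ to the alternating sum Σ_i (−1)^i (σ with its i-th vertex removed). For instance
  ∂PQTW = QTW − PTW + PQW − PQT,
  ∂RTUW = TUW − RUW + RTW − RTU.
The resulting 16×3 matrix has rank 3, and its Smith normal form has invariant factors (1,1,1).

Computing H_k = (kernel of ∂_k) / (image of ∂_{k+1}):

  H_0: rank C_0 − rank ∂_1 = 10 − 9 = 1, and the invariant factors of ∂_1 are all 1, so H_0 = Z.
  H_1: rank ker ∂_1 − rank ∂_2 = (23 − 9) − 13 = 1, and the invariant factors of ∂_2 are all 1, so H_1 = Z.
  H_2: rank ker ∂_2 − rank ∂_3 = (16 − 13) − 3 = 0, and the invariant factors of ∂_3 are all 1, so H_2 = 0.
  H_3: rank ker ∂_3 − rank ∂_4 = (3 − 3) − 0 = 0, and there is no ∂_4, so H_3 = 0.

H_0 ≅ Z,  H_1 ≅ Z,  H_2 = 0,  H_3 = 0.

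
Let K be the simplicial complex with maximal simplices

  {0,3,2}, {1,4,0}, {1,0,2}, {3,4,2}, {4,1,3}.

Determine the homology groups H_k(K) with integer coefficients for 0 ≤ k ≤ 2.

We work with the vertex ordering 0 < 1 < 2 < 3 < 4. The simplices of K, each written with vertices in increasing order, are:

  0-simplices (5): [0], [1], [2], [3], [4]
  1-simplices (10): [0,1], [0,2], [0,3], [0,4], [1,2], [1,3], [1,4], [2,3], [2,4], [3,4]
  2-simplices (5): [0,1,2], [0,1,4], [0,2,3], [1,3,4], [2,3,4]

giving chain groups C_0 ≅ Z^5, C_1 ≅ Z^10, C_2 ≅ Z^5.

Boundary ∂_1: C_1 → C_0 maps an edge to its endpoints' difference, ∂[p,q] = q − p. For instance
  ∂[0,1] = [1] − [0].
The 5×10 boundary matrix has rank 4 and Smith normal form diag(1,1,1,1).

The boundary map ∂_2: C_2 → C_1 sends each 2-simplex [p,q,r] to [q,r] − [p,r] + [p,q]. For instance
  ∂[0,2,3] = [2,3] − [0,3] + [0,2],
  ∂[1,3,4] = [3,4] − [1,4] + [1,3].
This gives a 10×5 integer matrix of rank 5; reducing to Smith normal form yields diagonal entries (1,1,1,1,1).

From H_k ≅ ker(∂_k) / im(∂_{k+1}) we obtain:

  H_0: rank C_0 − rank ∂_1 = 5 − 4 = 1, and the invariant factors of ∂_1 are all 1, so H_0 = Z.
  H_1: rank ker ∂_1 − rank ∂_2 = (10 − 4) − 5 = 1, and the invariant factors of ∂_2 are all 1, so H_1 = Z.
  H_2: rank ker ∂_2 − rank ∂_3 = (5 − 5) − 0 = 0, and there is no ∂_3, so H_2 = 0.

H_0 ≅ Z,  H_1 ≅ Z,  H_2 = 0.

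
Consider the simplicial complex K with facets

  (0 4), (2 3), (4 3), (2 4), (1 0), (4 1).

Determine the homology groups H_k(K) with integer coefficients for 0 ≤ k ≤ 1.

H_0 = Z,  H_1 = Z^2.

K has 5 vertices, 6 edges.
rank ∂_0 = 0, rank ∂_1 = 4 ⇒ b_0 = 5 − 0 − 4 = 1; all invariant factors of ∂_1 are 1 so no torsion. So H_0 ≅ Z.
rank ∂_1 = 4, rank ∂_2 = 0 ⇒ b_1 = 6 − 4 − 0 = 2. So H_1 ≅ Z^2.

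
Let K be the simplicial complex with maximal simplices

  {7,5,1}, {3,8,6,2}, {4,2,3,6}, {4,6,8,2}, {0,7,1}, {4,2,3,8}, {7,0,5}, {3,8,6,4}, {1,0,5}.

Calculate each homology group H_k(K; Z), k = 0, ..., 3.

H_0 = Z^2,  H_1 = 0,  H_2 = Z,  H_3 = Z.

Fix the vertex order 0 < 1 < 2 < 3 < 4 < 5 < 6 < 7 < 8 and write every simplex with vertices in increasing order. Then dim K = 3 and the simplices of K are:

  0-simplices (9): [0], [1], [2], [3], [4], [5], [6], [7], [8]
  1-simplices (16): [0,1], [0,5], [0,7], [1,5], [1,7], [2,3], [2,4], [2,6], [2,8], [3,4], [3,6], [3,8], [4,6], [4,8], [5,7], [6,8]
  2-simplices (14): [0,1,5], [0,1,7], [0,5,7], [1,5,7], [2,3,4], [2,3,6], [2,3,8], [2,4,6], [2,4,8], [2,6,8], [3,4,6], [3,4,8], [3,6,8], [4,6,8]
  3-simplices (5): [2,3,4,6], [2,3,4,8], [2,3,6,8], [2,4,6,8], [3,4,6,8]

Hence C_0 ≅ Z^9, C_1 ≅ Z^16, C_2 ≅ Z^14, C_3 ≅ Z^5.

∂_1: C_1 → C_0 is given by ∂[p,q] = [q] − [p]. For instance
  ∂[2,4] = [4] − [2].
The resulting 9×16 matrix has rank 7, and its Smith normal form has invariant factors (1,1,1,1,1,1,1).

∂_2: C_2 → C_1 sends each 2-simplex [p,q,r] to [q,r] − [p,r] + [p,q]. For instance
  ∂[2,3,6] = [3,6] − [2,6] + [2,3],
  ∂[2,4,6] = [4,6] − [2,6] + [2,4].
As a 16×14 matrix over Z this has rank 9, with invariant factors (1,1,1,1,1,1,1,1,1).

Boundary ∂_3: C_3 → C_2 sends each 3-simplex σ to the alternating sum Σ_i (−1)^i (σ with its i-th vertex removed). For instance
  ∂[2,3,4,8] = [3,4,8] − [2,4,8] + [2,3,8] − [2,3,4],
  ∂[2,4,6,8] = [4,6,8] − [2,6,8] + [2,4,8] − [2,4,6].
The resulting 14×5 matrix has rank 4, and its Smith normal form has invariant factors (1,1,1,1).

Computing H_k = (kernel of ∂_k) / (image of ∂_{k+1}):

  H_0: rank C_0 − rank ∂_1 = 9 − 7 = 2, and the invariant factors of ∂_1 are all 1, so H_0 = Z^2.
  H_1: rank ker ∂_1 − rank ∂_2 = (16 − 7) − 9 = 0, and the invariant factors of ∂_2 are all 1, so H_1 = 0.
  H_2: rank ker ∂_2 − rank ∂_3 = (14 − 9) − 4 = 1, and the invariant factors of ∂_3 are all 1, so H_2 = Z.
  H_3: rank ker ∂_3 − rank ∂_4 = (5 − 4) − 0 = 1, and there is no ∂_4, so H_3 = Z.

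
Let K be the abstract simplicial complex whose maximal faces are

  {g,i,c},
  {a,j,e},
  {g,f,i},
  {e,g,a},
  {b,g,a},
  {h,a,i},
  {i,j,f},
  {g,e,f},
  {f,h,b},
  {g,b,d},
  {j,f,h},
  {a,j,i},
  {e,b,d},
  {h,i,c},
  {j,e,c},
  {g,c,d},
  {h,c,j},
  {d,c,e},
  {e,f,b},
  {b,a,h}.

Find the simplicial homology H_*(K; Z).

H_0 ≅ Z,  H_1 ≅ Z × Z/2,  H_2 = 0.

We work with the vertex ordering a < b < c < d < e < f < g < h < i < j. The simplices of K, each written with vertices in increasing order, are:

  0-simplices (10): a, b, c, d, e, f, g, h, i, j
  1-simplices (30): ab, ae, ag, ah, ai, aj, bd, be, bf, bg, bh, cd, ce, cg, ch, ci, cj, de, dg, ef, eg, ej, fg, fh, fi, fj, gi, hi, hj, ij
  2-simplices (20): abg, abh, aeg, aej, ahi, aij, bde, bdg, bef, bfh, cde, cdg, cej, cgi, chi, chj, efg, fgi, fhj, fij

Hence C_0 ≅ Z^10, C_1 ≅ Z^30, C_2 ≅ Z^20.

Boundary ∂_1: C_1 → C_0 sends each edge [p,q] (with p < q) to q − p. For instance
  ∂be = e − b.
This gives a 10×30 integer matrix of rank 9; reducing to Smith normal form yields diagonal entries (1,1,1,1,1,1,1,1,1).

∂_2: C_2 → C_1 sends each 2-simplex [p,q,r] to [q,r] − [p,r] + [p,q]. For instance
  ∂fgi = gi − fi + fg,
  ∂fij = ij − fj + fi.
The resulting 30×20 matrix has rank 20, and its Smith normal form has invariant factors (1,1,1,1,1,1,1,1,1,1,1,1,1,1,1,1,1,1,1,2).

Computing H_k = (kernel of ∂_k) / (image of ∂_{k+1}):

  H_0: rank C_0 − rank ∂_1 = 10 − 9 = 1, and the invariant factors of ∂_1 are all 1, so H_0 = Z.
  H_1: rank ker ∂_1 − rank ∂_2 = (30 − 9) − 20 = 1, and ∂_2 has invariant factor 2 > 1, so H_1 = Z × Z/2.
  H_2: rank ker ∂_2 − rank ∂_3 = (20 − 20) − 0 = 0, and there is no ∂_3, so H_2 = 0.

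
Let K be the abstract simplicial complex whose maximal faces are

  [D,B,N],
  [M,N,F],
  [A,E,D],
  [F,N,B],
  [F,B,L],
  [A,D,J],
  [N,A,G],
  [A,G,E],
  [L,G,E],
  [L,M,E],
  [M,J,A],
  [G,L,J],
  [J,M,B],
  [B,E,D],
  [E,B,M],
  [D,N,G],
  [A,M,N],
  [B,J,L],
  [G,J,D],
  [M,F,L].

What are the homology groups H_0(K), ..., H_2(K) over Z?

H_0 = Z,  H_1 = Z ⊕ Z/2,  H_2 = 0.

Fix the vertex order A < B < D < E < F < G < J < L < M < N and write every simplex with vertices in increasing order. Then dim K = 2 and the simplices of K are:

  0-simplices (10): A, B, D, E, F, G, J, L, M, N
  1-simplices (30): AD, AE, AG, AJ, AM, AN, BD, BE, BF, BJ, BL, BM, BN, DE, DG, DJ, DN, EG, EL, EM, FL, FM, FN, GJ, GL, GN, JL, JM, LM, MN
  2-simplices (20): ADE, ADJ, AEG, AGN, AJM, AMN, BDE, BDN, BEM, BFL, BFN, BJL, BJM, DGJ, DGN, EGL, ELM, FLM, FMN, GJL

giving chain groups C_0 ≅ Z^10, C_1 ≅ Z^30, C_2 ≅ Z^20.

∂_1: C_1 → C_0 sends each edge [p,q] (with p < q) to q − p. For instance
  ∂BF = F − B.
The resulting 10×30 matrix has rank 9, and its Smith normal form has invariant factors (1,1,1,1,1,1,1,1,1).

The boundary map ∂_2: C_2 → C_1 sends each 2-simplex [p,q,r] to [q,r] − [p,r] + [p,q]. For instance
  ∂FMN = MN − FN + FM,
  ∂GJL = JL − GL + GJ.
The resulting 30×20 matrix has rank 20, and its Smith normal form has invariant factors (1,1,1,1,1,1,1,1,1,1,1,1,1,1,1,1,1,1,1,2).

Now H_k = ker ∂_k / im ∂_{k+1}, so:

  H_0: rank C_0 − rank ∂_1 = 10 − 9 = 1, and the invariant factors of ∂_1 are all 1, so H_0 ≅ Z.
  H_1: rank ker ∂_1 − rank ∂_2 = (30 − 9) − 20 = 1, and ∂_2 has invariant factor 2 > 1, so H_1 ≅ Z ⊕ Z/2.
  H_2: rank ker ∂_2 − rank ∂_3 = (20 − 20) − 0 = 0, and there is no ∂_3, so H_2 ≅ 0.

As a check, the Euler characteristic is 10 − 30 + 20 = 0, which agrees with 1 − 1 + 0 = 0.
(K is a triangulation of the Klein bottle.)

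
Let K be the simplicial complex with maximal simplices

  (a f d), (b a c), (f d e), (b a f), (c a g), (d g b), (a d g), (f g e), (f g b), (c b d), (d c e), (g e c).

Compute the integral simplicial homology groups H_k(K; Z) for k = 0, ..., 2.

Take the total order a < b < c < d < e < f < g on the vertex set. Then K (dimension 2) consists of the simplices:

  0-simplices (7): a, b, c, d, e, f, g
  1-simplices (18): ab, ac, ad, af, ag, bc, bd, bf, bg, cd, ce, cg, de, df, dg, ef, eg, fg
  2-simplices (12): abc, abf, acg, adf, adg, bcd, bdg, bfg, cde, ceg, def, efg

giving chain groups C_0 ≅ Z^7, C_1 ≅ Z^18, C_2 ≅ Z^12.

Boundary ∂_1: C_1 → C_0 maps an edge to its endpoints' difference, ∂[p,q] = q − p.
This gives a 7×18 integer matrix of rank 6; reducing to Smith normal form yields diagonal entries (1,1,1,1,1,1).

The boundary map ∂_2: C_2 → C_1 acts by ∂[p,q,r] = [q,r] − [p,r] + [p,q]. For instance
  ∂abc = bc − ac + ab,
  ∂adf = df − af + ad.
The 18×12 boundary matrix has rank 12 and Smith normal form diag(1,1,1,1,1,1,1,1,1,1,1,2).

Computing H_k = (kernel of ∂_k) / (image of ∂_{k+1}):

  H_0: rank C_0 − rank ∂_1 = 7 − 6 = 1, and the invariant factors of ∂_1 are all 1, so H_0 ≅ Z.
  H_1: rank ker ∂_1 − rank ∂_2 = (18 − 6) − 12 = 0, and ∂_2 has invariant factor 2 > 1, so H_1 ≅ Z_2.
  H_2: rank ker ∂_2 − rank ∂_3 = (12 − 12) − 0 = 0, and there is no ∂_3, so H_2 ≅ 0.

As a check, the Euler characteristic is 7 − 18 + 12 = 1, which agrees with 1 − 0 + 0 = 1.

H_0 ≅ Z,  H_1 ≅ Z_2,  H_2 = 0.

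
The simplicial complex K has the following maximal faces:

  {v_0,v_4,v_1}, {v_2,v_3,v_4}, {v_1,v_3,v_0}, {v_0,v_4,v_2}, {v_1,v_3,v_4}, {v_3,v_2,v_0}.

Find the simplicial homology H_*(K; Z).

H_0 ≅ Z,  H_1 = 0,  H_2 ≅ Z.

Order the vertices as v_0 < v_1 < v_2 < v_3 < v_4. Listing each simplex with vertices in this order, K has dimension 2 with simplices:

  0-simplices (5): [v_0], [v_1], [v_2], [v_3], [v_4]
  1-simplices (9): [v_0,v_1], [v_0,v_2], [v_0,v_3], [v_0,v_4], [v_1,v_3], [v_1,v_4], [v_2,v_3], [v_2,v_4], [v_3,v_4]
  2-simplices (6): [v_0,v_1,v_3], [v_0,v_1,v_4], [v_0,v_2,v_3], [v_0,v_2,v_4], [v_1,v_3,v_4], [v_2,v_3,v_4]

giving chain groups C_0 ≅ Z^5, C_1 ≅ Z^9, C_2 ≅ Z^6.

The boundary map ∂_1: C_1 → C_0 is given by ∂[p,q] = [q] − [p].
The resulting 5×9 matrix has rank 4, and its Smith normal form has invariant factors (1,1,1,1).

∂_2: C_2 → C_1 maps a triangle to the signed sum of its edges. For instance
  ∂[v_0,v_1,v_4] = [v_1,v_4] − [v_0,v_4] + [v_0,v_1],
  ∂[v_0,v_2,v_3] = [v_2,v_3] − [v_0,v_3] + [v_0,v_2].
The 9×6 boundary matrix has rank 5 and Smith normal form diag(1,1,1,1,1).

Computing H_k = (kernel of ∂_k) / (image of ∂_{k+1}):

  H_0: rank C_0 − rank ∂_1 = 5 − 4 = 1, and the invariant factors of ∂_1 are all 1, so H_0 = Z.
  H_1: rank ker ∂_1 − rank ∂_2 = (9 − 4) − 5 = 0, and the invariant factors of ∂_2 are all 1, so H_1 = 0.
  H_2: rank ker ∂_2 − rank ∂_3 = (6 − 5) − 0 = 1, and there is no ∂_3, so H_2 = Z.

(K is a triangulation of the 2-sphere S^2.)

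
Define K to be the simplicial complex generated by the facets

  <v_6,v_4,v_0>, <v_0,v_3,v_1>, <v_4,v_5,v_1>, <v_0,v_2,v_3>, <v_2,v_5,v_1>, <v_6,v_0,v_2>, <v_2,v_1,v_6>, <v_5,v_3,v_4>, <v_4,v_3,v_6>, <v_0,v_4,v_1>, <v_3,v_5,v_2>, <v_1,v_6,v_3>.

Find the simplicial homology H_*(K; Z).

H_0 ≅ Z,  H_1 ≅ Z/2,  H_2 = 0.

We work with the vertex ordering v_0 < v_1 < v_2 < v_3 < v_4 < v_5 < v_6. The simplices of K, each written with vertices in increasing order, are:

  0-simplices (7): [v_0], [v_1], [v_2], [v_3], [v_4], [v_5], [v_6]
  1-simplices (18): (18 of them)
  2-simplices (12): (12 of them)

Hence C_0 ≅ Z^7, C_1 ≅ Z^18, C_2 ≅ Z^12.

The boundary map ∂_1: C_1 → C_0 sends each edge [p,q] (with p < q) to q − p. For instance
  ∂[v_3,v_6] = [v_6] − [v_3].
As a 7×18 matrix over Z this has rank 6, with invariant factors (1,1,1,1,1,1).

Boundary ∂_2: C_2 → C_1 acts by ∂[p,q,r] = [q,r] − [p,r] + [p,q]. For instance
  ∂[v_2,v_3,v_5] = [v_3,v_5] − [v_2,v_5] + [v_2,v_3],
  ∂[v_0,v_4,v_6] = [v_4,v_6] − [v_0,v_6] + [v_0,v_4].
The 18×12 boundary matrix has rank 12 and Smith normal form diag(1,1,1,1,1,1,1,1,1,1,1,2).

Reading off H_k = ker ∂_k / im ∂_{k+1}:

  H_0: rank C_0 − rank ∂_1 = 7 − 6 = 1, and the invariant factors of ∂_1 are all 1, so H_0 ≅ Z.
  H_1: rank ker ∂_1 − rank ∂_2 = (18 − 6) − 12 = 0, and ∂_2 has invariant factor 2 > 1, so H_1 ≅ Z/2.
  H_2: rank ker ∂_2 − rank ∂_3 = (12 − 12) − 0 = 0, and there is no ∂_3, so H_2 ≅ 0.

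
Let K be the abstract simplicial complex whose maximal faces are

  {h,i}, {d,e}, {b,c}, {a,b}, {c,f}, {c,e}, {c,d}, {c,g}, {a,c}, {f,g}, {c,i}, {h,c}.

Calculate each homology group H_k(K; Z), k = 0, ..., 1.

H_0 = Z,  H_1 = Z^4.

We work with the vertex ordering a < b < c < d < e < f < g < h < i. The simplices of K, each written with vertices in increasing order, are:

  0-simplices (9): a, b, c, d, e, f, g, h, i
  1-simplices (12): ab, ac, bc, cd, ce, cf, cg, ch, ci, de, fg, hi

Hence C_0 ≅ Z^9, C_1 ≅ Z^12.

Boundary ∂_1: C_1 → C_0 sends each edge [p,q] (with p < q) to q − p.
As a 9×12 matrix over Z this has rank 8, with invariant factors (1,1,1,1,1,1,1,1).

Computing H_k = (kernel of ∂_k) / (image of ∂_{k+1}):

  H_0: rank C_0 − rank ∂_1 = 9 − 8 = 1, and the invariant factors of ∂_1 are all 1, so H_0 ≅ Z.
  H_1: rank ker ∂_1 − rank ∂_2 = (12 − 8) − 0 = 4, and there is no ∂_2, so H_1 ≅ Z^4.

As a check, the Euler characteristic is 9 − 12 = -3, which agrees with 1 − 4 = -3.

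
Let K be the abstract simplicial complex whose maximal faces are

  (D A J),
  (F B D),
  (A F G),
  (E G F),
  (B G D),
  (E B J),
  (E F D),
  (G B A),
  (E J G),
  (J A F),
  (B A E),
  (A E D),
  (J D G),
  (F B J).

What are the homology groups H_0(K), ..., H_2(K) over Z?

H_0 = Z,  H_1 = Z^2,  H_2 = Z.

We work with the vertex ordering A < B < D < E < F < G < J. The simplices of K, each written with vertices in increasing order, are:

  0-simplices (7): A, B, D, E, F, G, J
  1-simplices (21): AB, AD, AE, AF, AG, AJ, BD, BE, BF, BG, BJ, DE, DF, DG, DJ, EF, EG, EJ, FG, FJ, GJ
  2-simplices (14): ABE, ABG, ADE, ADJ, AFG, AFJ, BDF, BDG, BEJ, BFJ, DEF, DGJ, EFG, EGJ

giving chain groups C_0 ≅ Z^7, C_1 ≅ Z^21, C_2 ≅ Z^14.

Boundary ∂_1: C_1 → C_0 sends each edge [p,q] (with p < q) to q − p. For instance
  ∂DJ = J − D.
The 7×21 boundary matrix has rank 6 and Smith normal form diag(1,1,1,1,1,1).

∂_2: C_2 → C_1 maps a triangle to the signed sum of its edges. For instance
  ∂DGJ = GJ − DJ + DG,
  ∂ABE = BE − AE + AB.
This gives a 21×14 integer matrix of rank 13; reducing to Smith normal form yields diagonal entries (1,1,1,1,1,1,1,1,1,1,1,1,1).

Computing H_k = (kernel of ∂_k) / (image of ∂_{k+1}):

  H_0: rank C_0 − rank ∂_1 = 7 − 6 = 1, and the invariant factors of ∂_1 are all 1, so H_0 ≅ Z.
  H_1: rank ker ∂_1 − rank ∂_2 = (21 − 6) − 13 = 2, and the invariant factors of ∂_2 are all 1, so H_1 ≅ Z^2.
  H_2: rank ker ∂_2 − rank ∂_3 = (14 − 13) − 0 = 1, and there is no ∂_3, so H_2 ≅ Z.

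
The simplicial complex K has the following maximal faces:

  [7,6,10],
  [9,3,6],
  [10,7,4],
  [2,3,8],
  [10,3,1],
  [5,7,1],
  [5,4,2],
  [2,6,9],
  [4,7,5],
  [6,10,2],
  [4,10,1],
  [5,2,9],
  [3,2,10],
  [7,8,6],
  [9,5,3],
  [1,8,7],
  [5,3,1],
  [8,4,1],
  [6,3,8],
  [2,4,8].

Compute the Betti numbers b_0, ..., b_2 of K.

b_0 = 1, b_1 = 1, b_2 = 0.

We work with the vertex ordering 1 < 2 < 3 < 4 < 5 < 6 < 7 < 8 < 9 < 10. The simplices of K, each written with vertices in increasing order, are:

  0-simplices (10): [1], [2], [3], [4], [5], [6], [7], [8], [9], [10]
  1-simplices (30): (30 of them)
  2-simplices (20): (20 of them)

Hence C_0 ≅ Z^10, C_1 ≅ Z^30, C_2 ≅ Z^20.

The boundary map ∂_1: C_1 → C_0 maps an edge to its endpoints' difference, ∂[p,q] = q − p. For instance
  ∂[5,7] = [7] − [5].
The resulting 10×30 matrix has rank 9, and its Smith normal form has invariant factors (1,1,1,1,1,1,1,1,1).

∂_2: C_2 → C_1 acts by ∂[p,q,r] = [q,r] − [p,r] + [p,q]. For instance
  ∂[4,5,7] = [5,7] − [4,7] + [4,5],
  ∂[2,3,10] = [3,10] − [2,10] + [2,3].
This gives a 30×20 integer matrix of rank 20; reducing to Smith normal form yields diagonal entries (1,1,1,1,1,1,1,1,1,1,1,1,1,1,1,1,1,1,1,2).

Reading off H_k = ker ∂_k / im ∂_{k+1}:

  H_0: rank C_0 − rank ∂_1 = 10 − 9 = 1, and the invariant factors of ∂_1 are all 1, so H_0 ≅ Z.
  H_1: rank ker ∂_1 − rank ∂_2 = (30 − 9) − 20 = 1, and ∂_2 has invariant factor 2 > 1, so H_1 ≅ Z ⊕ Z/2.
  H_2: rank ker ∂_2 − rank ∂_3 = (20 − 20) − 0 = 0, and there is no ∂_3, so H_2 ≅ 0.

Hence the Betti numbers are b_0 = 1, b_1 = 1, b_2 = 0.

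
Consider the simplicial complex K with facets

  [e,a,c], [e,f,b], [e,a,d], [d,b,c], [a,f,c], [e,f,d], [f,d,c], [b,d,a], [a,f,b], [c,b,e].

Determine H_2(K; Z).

H_2 = 0.

Order the vertices as a < b < c < d < e < f. Listing each simplex with vertices in this order, K has dimension 2 with simplices:

  0-simplices (6): a, b, c, d, e, f
  1-simplices (15): ab, ac, ad, ae, af, bc, bd, be, bf, cd, ce, cf, de, df, ef
  2-simplices (10): abd, abf, ace, acf, ade, bcd, bce, bef, cdf, def

Hence C_0 ≅ Z^6, C_1 ≅ Z^15, C_2 ≅ Z^10.

∂_1: C_1 → C_0 sends each edge [p,q] (with p < q) to q − p. For instance
  ∂df = f − d.
The resulting 6×15 matrix has rank 5, and its Smith normal form has invariant factors (1,1,1,1,1).

∂_2: C_2 → C_1 acts by ∂[p,q,r] = [q,r] − [p,r] + [p,q]. For instance
  ∂abf = bf − af + ab,
  ∂ade = de − ae + ad.
This gives a 15×10 integer matrix of rank 10; reducing to Smith normal form yields diagonal entries (1,1,1,1,1,1,1,1,1,2).

From H_k ≅ ker(∂_k) / im(∂_{k+1}) we obtain:

  H_2: rank ker ∂_2 − rank ∂_3 = (10 − 10) − 0 = 0, and there is no ∂_3, so H_2 = 0.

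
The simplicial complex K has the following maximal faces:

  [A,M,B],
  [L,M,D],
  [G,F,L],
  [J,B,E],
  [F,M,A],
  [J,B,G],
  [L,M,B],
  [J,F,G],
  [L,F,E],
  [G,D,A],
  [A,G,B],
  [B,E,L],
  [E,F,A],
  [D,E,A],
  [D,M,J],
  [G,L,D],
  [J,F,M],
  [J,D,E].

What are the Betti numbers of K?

We work with the vertex ordering A < B < D < E < F < G < J < L < M. The simplices of K, each written with vertices in increasing order, are:

  0-simplices (9): A, B, D, E, F, G, J, L, M
  1-simplices (27): AB, AD, AE, AF, AG, AM, BE, BG, BJ, BL, BM, DE, DG, DJ, DL, DM, EF, EJ, EL, FG, FJ, FL, FM, GJ, GL, JM, LM
  2-simplices (18): ABG, ABM, ADE, ADG, AEF, AFM, BEJ, BEL, BGJ, BLM, DEJ, DGL, DJM, DLM, EFL, FGJ, FGL, FJM

giving chain groups C_0 ≅ Z^9, C_1 ≅ Z^27, C_2 ≅ Z^18.

The boundary map ∂_1: C_1 → C_0 sends each edge [p,q] (with p < q) to q − p. For instance
  ∂AB = B − A.
As a 9×27 matrix over Z this has rank 8, with invariant factors (1,1,1,1,1,1,1,1).

The boundary map ∂_2: C_2 → C_1 acts by ∂[p,q,r] = [q,r] − [p,r] + [p,q]. For instance
  ∂BGJ = GJ − BJ + BG,
  ∂FGJ = GJ − FJ + FG.
The 27×18 boundary matrix has rank 17 and Smith normal form diag(1,1,1,1,1,1,1,1,1,1,1,1,1,1,1,1,1).

Computing H_k = (kernel of ∂_k) / (image of ∂_{k+1}):

  H_0: rank C_0 − rank ∂_1 = 9 − 8 = 1, and the invariant factors of ∂_1 are all 1, so H_0 ≅ Z.
  H_1: rank ker ∂_1 − rank ∂_2 = (27 − 8) − 17 = 2, and the invariant factors of ∂_2 are all 1, so H_1 ≅ Z^2.
  H_2: rank ker ∂_2 − rank ∂_3 = (18 − 17) − 0 = 1, and there is no ∂_3, so H_2 ≅ Z.

(K is a triangulation of the torus T^2.)

Hence the Betti numbers are b_0 = 1, b_1 = 2, b_2 = 1.

b_0 = 1, b_1 = 2, b_2 = 1.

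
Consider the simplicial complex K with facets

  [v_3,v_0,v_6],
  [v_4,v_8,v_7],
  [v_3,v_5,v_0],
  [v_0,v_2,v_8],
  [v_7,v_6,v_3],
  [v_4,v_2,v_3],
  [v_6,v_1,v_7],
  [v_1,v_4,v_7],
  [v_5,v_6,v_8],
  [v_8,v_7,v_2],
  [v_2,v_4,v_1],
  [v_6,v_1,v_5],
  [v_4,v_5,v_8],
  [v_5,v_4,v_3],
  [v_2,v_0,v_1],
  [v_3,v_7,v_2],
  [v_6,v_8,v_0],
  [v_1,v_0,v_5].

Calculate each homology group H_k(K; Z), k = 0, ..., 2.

Order the vertices as v_0 < v_1 < v_2 < v_3 < v_4 < v_5 < v_6 < v_7 < v_8. Listing each simplex with vertices in this order, K has dimension 2 with simplices:

  0-simplices (9): [v_0], [v_1], [v_2], [v_3], [v_4], [v_5], [v_6], [v_7], [v_8]
  1-simplices (27): (27 of them)
  2-simplices (18): (18 of them)

so the chain groups are C_0 ≅ Z^9, C_1 ≅ Z^27, C_2 ≅ Z^18.

Boundary ∂_1: C_1 → C_0 sends each edge [p,q] (with p < q) to q − p. For instance
  ∂[v_3,v_6] = [v_6] − [v_3].
This gives a 9×27 integer matrix of rank 8; reducing to Smith normal form yields diagonal entries (1,1,1,1,1,1,1,1).

The boundary map ∂_2: C_2 → C_1 acts by ∂[p,q,r] = [q,r] − [p,r] + [p,q]. For instance
  ∂[v_1,v_2,v_4] = [v_2,v_4] − [v_1,v_4] + [v_1,v_2],
  ∂[v_0,v_1,v_5] = [v_1,v_5] − [v_0,v_5] + [v_0,v_1].
As a 27×18 matrix over Z this has rank 18, with invariant factors (1,1,1,1,1,1,1,1,1,1,1,1,1,1,1,1,1,2).

Reading off H_k = ker ∂_k / im ∂_{k+1}:

  H_0: rank C_0 − rank ∂_1 = 9 − 8 = 1, and the invariant factors of ∂_1 are all 1, so H_0 = Z.
  H_1: rank ker ∂_1 − rank ∂_2 = (27 − 8) − 18 = 1, and ∂_2 has invariant factor 2 > 1, so H_1 = Z ⊕ Z_2.
  H_2: rank ker ∂_2 − rank ∂_3 = (18 − 18) − 0 = 0, and there is no ∂_3, so H_2 = 0.

As a check, the Euler characteristic is 9 − 27 + 18 = 0, which agrees with 1 − 1 + 0 = 0.

H_0 ≅ Z,  H_1 ≅ Z ⊕ Z_2,  H_2 = 0.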